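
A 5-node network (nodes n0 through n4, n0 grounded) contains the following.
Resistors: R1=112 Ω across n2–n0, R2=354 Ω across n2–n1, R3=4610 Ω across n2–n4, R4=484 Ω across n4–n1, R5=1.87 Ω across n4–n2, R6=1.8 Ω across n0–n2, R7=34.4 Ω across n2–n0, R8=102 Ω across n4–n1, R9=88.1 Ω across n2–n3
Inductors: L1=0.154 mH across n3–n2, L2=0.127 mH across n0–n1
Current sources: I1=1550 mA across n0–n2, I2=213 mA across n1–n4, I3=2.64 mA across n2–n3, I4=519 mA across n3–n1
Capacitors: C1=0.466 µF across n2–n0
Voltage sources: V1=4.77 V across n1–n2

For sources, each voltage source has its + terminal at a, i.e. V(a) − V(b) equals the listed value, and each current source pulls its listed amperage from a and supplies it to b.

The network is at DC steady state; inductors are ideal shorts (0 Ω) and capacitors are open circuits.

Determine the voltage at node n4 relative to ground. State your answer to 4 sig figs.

Apply KCL at each of the 4 non-ground nodes and solve the resulting linear system.
Node n1: branches {R2, R4, I2, L2, I4, R8, V1} → V_1 = 0.000
Node n2: branches {R1, L1, R2, R3, I1, R5, C1, R6, I3, R7, R9, V1} → V_2 = -4.770
Node n3: branches {L1, I3, I4, R9} → V_3 = -4.770
Node n4: branches {R3, R4, R5, I2, R8} → V_4 = -4.277
Source currents: i(L1)=-0.5164, i(L2)=-4.381, i(V1)=-4.139

-4.277 V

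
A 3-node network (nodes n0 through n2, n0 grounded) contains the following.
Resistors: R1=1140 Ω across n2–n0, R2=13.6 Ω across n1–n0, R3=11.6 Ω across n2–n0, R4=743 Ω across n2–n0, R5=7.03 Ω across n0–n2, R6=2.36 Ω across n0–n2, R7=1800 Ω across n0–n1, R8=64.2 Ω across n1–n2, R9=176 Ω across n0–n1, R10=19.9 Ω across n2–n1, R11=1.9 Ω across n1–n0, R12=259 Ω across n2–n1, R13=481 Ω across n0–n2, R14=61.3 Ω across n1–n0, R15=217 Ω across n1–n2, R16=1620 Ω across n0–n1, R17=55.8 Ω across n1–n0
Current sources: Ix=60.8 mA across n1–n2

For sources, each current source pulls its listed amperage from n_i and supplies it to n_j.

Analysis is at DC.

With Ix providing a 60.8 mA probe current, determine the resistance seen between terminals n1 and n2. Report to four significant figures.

R_eq = 2.509 Ω

MNA unknowns: 2 node voltages V₁..V_2
R1: Y=0.0008772 on G[2,0]
R2: Y=0.07353 on G[1,0]
R3: Y=0.08621 on G[2,0]
R4: Y=0.001346 on G[2,0]
R5: Y=0.1422 on G[0,2]
R6: Y=0.4237 on G[0,2]
R7: Y=0.0005556 on G[0,1]
R8: Y=0.01558 on G[1,2]
R9: Y=0.005682 on G[0,1]
R10: Y=0.05025 on G[2,1]
R11: Y=0.5263 on G[1,0]
R12: Y=0.003861 on G[2,1]
R13: Y=0.002079 on G[0,2]
R14: Y=0.01631 on G[1,0]
R15: Y=0.004608 on G[1,2]
R16: Y=0.0006173 on G[0,1]
R17: Y=0.01792 on G[1,0]
Ix: z[1]−=0.0608, z[2]+=0.0608
solve → V1=-0.07718, V2=0.07535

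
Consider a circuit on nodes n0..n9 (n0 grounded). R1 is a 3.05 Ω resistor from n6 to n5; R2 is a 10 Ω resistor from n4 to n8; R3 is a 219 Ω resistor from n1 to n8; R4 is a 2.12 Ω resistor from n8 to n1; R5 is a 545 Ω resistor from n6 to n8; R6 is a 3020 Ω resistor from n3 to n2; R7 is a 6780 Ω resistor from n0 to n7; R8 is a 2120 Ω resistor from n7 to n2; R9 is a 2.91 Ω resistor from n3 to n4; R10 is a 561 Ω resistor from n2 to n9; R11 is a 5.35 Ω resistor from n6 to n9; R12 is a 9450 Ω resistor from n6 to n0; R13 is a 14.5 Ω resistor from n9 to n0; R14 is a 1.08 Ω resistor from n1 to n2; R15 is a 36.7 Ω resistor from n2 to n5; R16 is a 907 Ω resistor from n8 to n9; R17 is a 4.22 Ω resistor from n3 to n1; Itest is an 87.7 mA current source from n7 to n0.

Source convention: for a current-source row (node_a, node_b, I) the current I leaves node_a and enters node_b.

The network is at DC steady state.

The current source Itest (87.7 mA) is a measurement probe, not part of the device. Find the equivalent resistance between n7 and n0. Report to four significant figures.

Apply KCL at each of the 9 non-ground nodes and solve the resulting linear system.
Node n1: branches {R3, R4, R14, R17} → V_1 = -3.464
Node n2: branches {R6, R8, R10, R14, R15} → V_2 = -3.472
Node n3: branches {R6, R9, R17} → V_3 = -3.461
Node n4: branches {R2, R9} → V_4 = -3.459
Node n5: branches {R1, R15} → V_5 = -1.445
Node n6: branches {R1, R5, R11, R12} → V_6 = -1.277
Node n7: branches {R7, R8, Itest} → V_7 = -144.3
Node n8: branches {R2, R3, R4, R5, R16} → V_8 = -3.452
Node n9: branches {R10, R11, R13, R16} → V_9 = -0.9611

R_eq = 1645. Ω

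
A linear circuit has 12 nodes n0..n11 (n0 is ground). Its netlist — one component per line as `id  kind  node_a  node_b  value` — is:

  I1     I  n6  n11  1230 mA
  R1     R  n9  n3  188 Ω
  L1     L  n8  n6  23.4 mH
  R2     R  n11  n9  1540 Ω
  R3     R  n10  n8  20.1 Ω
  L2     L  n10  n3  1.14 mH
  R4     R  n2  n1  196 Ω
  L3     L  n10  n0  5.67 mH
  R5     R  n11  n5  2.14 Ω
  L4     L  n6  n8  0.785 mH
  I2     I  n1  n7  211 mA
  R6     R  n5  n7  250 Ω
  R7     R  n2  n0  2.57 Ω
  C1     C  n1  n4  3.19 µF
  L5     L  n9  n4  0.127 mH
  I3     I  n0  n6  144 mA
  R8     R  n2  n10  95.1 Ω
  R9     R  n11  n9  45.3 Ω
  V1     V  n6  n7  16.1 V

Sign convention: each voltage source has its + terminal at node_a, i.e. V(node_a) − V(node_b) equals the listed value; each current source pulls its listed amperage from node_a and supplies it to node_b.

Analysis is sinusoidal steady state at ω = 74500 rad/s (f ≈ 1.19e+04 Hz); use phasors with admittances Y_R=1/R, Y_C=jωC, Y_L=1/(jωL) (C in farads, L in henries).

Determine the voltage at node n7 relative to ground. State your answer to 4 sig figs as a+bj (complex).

-38.68-23.02j V

Apply KCL at each of the 11 non-ground nodes and solve the resulting linear system.
Node n1: branches {R4, I2, C1} → V_1 = 50.63+0.8746j
Node n2: branches {R4, R7, R8} → V_2 = 0.3865-0.05896j
Node n3: branches {R1, L2} → V_3 = -1.732+20.95j
Node n4: branches {C1, L5} → V_4 = 50.65-1.092j
Node n5: branches {R5, R6} → V_5 = 82.39-0.7752j
Node n6: branches {I1, L1, L4, I3, V1} → V_6 = -22.58-23.02j
Node n7: branches {I2, R6, V1} → V_7 = -38.68-23.02j
Node n8: branches {L1, R3, L4} → V_8 = -17.55-0.9057j
Node n9: branches {R1, R2, L5, R9} → V_9 = 50.61+3.330j
Node n10: branches {R3, L2, L3, R8} → V_10 = -9.691-2.694j
Node n11: branches {I1, R2, R5, R9} → V_11 = 83.42-0.5849j
Source currents: i(V1)=-0.6953-0.08896j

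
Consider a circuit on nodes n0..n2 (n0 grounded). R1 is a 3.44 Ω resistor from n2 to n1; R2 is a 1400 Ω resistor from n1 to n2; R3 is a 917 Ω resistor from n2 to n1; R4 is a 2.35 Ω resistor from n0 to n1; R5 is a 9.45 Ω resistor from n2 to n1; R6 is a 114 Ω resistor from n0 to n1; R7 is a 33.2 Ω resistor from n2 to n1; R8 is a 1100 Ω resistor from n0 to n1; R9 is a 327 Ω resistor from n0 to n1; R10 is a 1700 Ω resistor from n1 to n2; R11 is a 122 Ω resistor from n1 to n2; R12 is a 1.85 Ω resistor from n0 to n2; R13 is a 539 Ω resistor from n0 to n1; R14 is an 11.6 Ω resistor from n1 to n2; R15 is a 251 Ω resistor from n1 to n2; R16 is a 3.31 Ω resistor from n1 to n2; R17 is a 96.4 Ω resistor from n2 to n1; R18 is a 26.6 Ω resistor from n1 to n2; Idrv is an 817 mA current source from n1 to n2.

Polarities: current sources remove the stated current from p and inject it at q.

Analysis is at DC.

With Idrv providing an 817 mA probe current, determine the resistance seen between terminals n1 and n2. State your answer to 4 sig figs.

R_eq = 0.8928 Ω

MNA unknowns: 2 node voltages V₁..V_2
R1: Y=0.2907 on G[2,1]
R2: Y=0.0007143 on G[1,2]
R3: Y=0.001091 on G[2,1]
R4: Y=0.4255 on G[0,1]
R5: Y=0.1058 on G[2,1]
R6: Y=0.008772 on G[0,1]
R7: Y=0.03012 on G[2,1]
R8: Y=0.0009091 on G[0,1]
R9: Y=0.003058 on G[0,1]
R10: Y=0.0005882 on G[1,2]
R11: Y=0.008197 on G[1,2]
R12: Y=0.5405 on G[0,2]
R13: Y=0.001855 on G[0,1]
R14: Y=0.08621 on G[1,2]
R15: Y=0.003984 on G[1,2]
R16: Y=0.3021 on G[1,2]
R17: Y=0.01037 on G[2,1]
R18: Y=0.03759 on G[1,2]
Idrv: z[1]−=0.817, z[2]+=0.817
solve → V1=-0.4020, V2=0.3274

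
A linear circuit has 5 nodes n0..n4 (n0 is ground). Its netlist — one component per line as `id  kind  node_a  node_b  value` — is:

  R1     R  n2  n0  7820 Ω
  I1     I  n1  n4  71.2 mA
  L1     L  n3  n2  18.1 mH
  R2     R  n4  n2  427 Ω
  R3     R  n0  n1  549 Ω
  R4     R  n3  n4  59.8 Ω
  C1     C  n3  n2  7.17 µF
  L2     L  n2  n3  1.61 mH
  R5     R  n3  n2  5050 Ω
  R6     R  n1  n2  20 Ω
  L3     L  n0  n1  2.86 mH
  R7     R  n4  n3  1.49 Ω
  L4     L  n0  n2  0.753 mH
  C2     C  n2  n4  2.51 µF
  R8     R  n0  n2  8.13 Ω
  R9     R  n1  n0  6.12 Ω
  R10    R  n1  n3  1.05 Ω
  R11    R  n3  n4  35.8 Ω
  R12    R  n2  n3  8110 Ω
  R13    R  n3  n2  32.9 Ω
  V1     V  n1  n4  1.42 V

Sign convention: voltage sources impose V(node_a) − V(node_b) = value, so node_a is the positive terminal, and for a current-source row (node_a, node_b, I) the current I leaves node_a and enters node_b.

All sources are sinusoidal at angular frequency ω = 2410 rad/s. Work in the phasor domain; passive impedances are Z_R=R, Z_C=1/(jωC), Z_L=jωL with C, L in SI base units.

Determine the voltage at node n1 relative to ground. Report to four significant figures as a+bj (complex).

Apply KCL at each of the 4 non-ground nodes and solve the resulting linear system.
Node n1: branches {I1, R3, R6, L3, R9, R10, V1} → V_1 = 0.2372-0.1033j
Node n2: branches {R1, L1, R2, C1, L2, R5, R6, L4, C2, R8, R12, R13} → V_2 = -0.09834-0.02197j
Node n3: branches {L1, R4, C1, L2, R5, R7, R10, R11, R12, R13} → V_3 = -0.3487-0.1406j
Node n4: branches {I1, R2, R4, R7, C2, R11, V1} → V_4 = -1.183-0.1033j
Source currents: i(V1)=-0.6702+0.01998j

0.2372-0.1033j V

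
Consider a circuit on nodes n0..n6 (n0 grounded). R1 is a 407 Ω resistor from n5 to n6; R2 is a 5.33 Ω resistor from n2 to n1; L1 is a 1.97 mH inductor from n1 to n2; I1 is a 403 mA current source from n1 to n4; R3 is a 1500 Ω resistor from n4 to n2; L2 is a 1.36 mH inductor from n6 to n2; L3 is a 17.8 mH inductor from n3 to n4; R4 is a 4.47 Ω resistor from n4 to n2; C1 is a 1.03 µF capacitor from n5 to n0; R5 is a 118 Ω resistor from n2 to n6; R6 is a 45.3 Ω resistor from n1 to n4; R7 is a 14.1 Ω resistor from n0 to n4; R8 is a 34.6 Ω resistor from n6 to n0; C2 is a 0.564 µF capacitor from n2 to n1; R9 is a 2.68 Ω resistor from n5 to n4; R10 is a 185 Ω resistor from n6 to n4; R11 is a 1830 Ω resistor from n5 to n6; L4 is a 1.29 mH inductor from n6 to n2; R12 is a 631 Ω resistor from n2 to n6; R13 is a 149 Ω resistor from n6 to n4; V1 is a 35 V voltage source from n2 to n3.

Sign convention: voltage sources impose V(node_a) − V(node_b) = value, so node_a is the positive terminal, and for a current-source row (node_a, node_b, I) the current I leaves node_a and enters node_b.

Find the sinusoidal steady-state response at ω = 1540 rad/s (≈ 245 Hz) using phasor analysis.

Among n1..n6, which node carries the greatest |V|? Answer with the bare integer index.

MNA unknowns: 6 node voltages V₁..V_6 plus 1 source current (V1)
R1: Y=0.002457+0.000j on G[5,6]
R2: Y=0.1876+0.000j on G[2,1]
L1: Y=0.000-0.3296j on G[1,2]
I1: z[1]−=0.403, z[4]+=0.403
R3: Y=0.0006667+0.000j on G[4,2]
L2: Y=0.000-0.4775j on G[6,2]
L3: Y=0.000-0.03648j on G[3,4]
R4: Y=0.2237+0.000j on G[4,2]
C1: Y=0.000+0.001586j on G[5,0]
R5: Y=0.008475+0.000j on G[2,6]
R6: Y=0.02208+0.000j on G[1,4]
R7: Y=0.07092+0.000j on G[0,4]
R8: Y=0.02890+0.000j on G[6,0]
C2: Y=0.000+0.0008686j on G[2,1]
R9: Y=0.3731+0.000j on G[5,4]
R10: Y=0.005405+0.000j on G[6,4]
R11: Y=0.0005464+0.000j on G[5,6]
L4: Y=0.000-0.5034j on G[6,2]
R12: Y=0.001585+0.000j on G[2,6]
R13: Y=0.006711+0.000j on G[6,4]
V1: row V2−V3=35, i_V1 at 2,3
solve → V1=-1.223-3.960j, V2=-0.4718-3.264j, V3=-35.47-3.264j, V4=0.2878+1.310j, V5=0.2858+1.272j, V6=-0.6364-3.230j
aux → i_V1=-0.1669+1.305j

3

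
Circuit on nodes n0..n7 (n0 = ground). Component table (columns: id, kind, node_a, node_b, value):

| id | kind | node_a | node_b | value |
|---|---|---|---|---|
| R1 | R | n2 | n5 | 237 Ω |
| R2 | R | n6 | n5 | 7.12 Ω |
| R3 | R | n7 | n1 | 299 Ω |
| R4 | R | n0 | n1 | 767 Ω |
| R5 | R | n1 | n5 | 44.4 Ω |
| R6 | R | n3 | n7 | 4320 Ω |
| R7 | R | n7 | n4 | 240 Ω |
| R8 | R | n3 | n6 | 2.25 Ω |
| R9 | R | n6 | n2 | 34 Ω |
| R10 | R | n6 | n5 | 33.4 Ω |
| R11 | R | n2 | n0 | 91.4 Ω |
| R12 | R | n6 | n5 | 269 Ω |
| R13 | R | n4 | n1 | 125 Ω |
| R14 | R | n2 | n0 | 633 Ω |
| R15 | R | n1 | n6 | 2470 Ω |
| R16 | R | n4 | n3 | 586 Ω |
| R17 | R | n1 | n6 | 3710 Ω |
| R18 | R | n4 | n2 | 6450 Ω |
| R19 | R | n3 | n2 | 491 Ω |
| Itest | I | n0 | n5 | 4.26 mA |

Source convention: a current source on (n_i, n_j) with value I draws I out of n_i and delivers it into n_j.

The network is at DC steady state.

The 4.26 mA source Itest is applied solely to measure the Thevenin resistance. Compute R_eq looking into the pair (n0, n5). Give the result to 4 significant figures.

Element admittances at DC:
  Y(R1) = 0.004219 S between n2,n5
  Y(R2) = 0.1404 S between n6,n5
  Y(R3) = 0.003344 S between n7,n1
  Y(R4) = 0.001304 S between n0,n1
  Y(R5) = 0.02252 S between n1,n5
  Y(R6) = 0.0002315 S between n3,n7
  Y(R7) = 0.004167 S between n7,n4
  Y(R8) = 0.4444 S between n3,n6
  Y(R9) = 0.02941 S between n6,n2
  Y(R10) = 0.02994 S between n6,n5
  Y(R11) = 0.01094 S between n2,n0
  Y(R12) = 0.003717 S between n6,n5
  Y(R13) = 0.008000 S between n4,n1
  Y(R14) = 0.001580 S between n2,n0
  Y(R15) = 0.0004049 S between n1,n6
  Y(R16) = 0.001706 S between n4,n3
  Y(R17) = 0.0002695 S between n1,n6
  Y(R18) = 0.0001550 S between n4,n2
  Y(R19) = 0.002037 S between n3,n2
  Itest: injects 0.00426 A into n5 (from n0)
Assemble and solve the 7×7 MNA system:
  V(n1)=0.3967  V(n2)=0.2989  V(n3)=0.4008  V(n4)=0.3961  V(n5)=0.4198  V(n6)=0.4013  V(n7)=0.3965

R_eq = 98.55 Ω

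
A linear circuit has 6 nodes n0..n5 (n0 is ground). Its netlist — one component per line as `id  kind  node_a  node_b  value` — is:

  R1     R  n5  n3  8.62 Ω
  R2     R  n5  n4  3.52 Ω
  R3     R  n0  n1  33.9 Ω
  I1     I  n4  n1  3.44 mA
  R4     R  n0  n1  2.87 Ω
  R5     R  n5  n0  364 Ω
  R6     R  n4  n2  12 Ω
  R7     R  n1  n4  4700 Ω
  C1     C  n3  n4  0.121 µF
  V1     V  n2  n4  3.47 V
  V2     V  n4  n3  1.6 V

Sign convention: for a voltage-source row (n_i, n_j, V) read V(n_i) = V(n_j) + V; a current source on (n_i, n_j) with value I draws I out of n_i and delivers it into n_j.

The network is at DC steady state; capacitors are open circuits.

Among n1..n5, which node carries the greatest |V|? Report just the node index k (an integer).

2

Element admittances at DC:
  Y(R1) = 0.1160 S between n5,n3
  Y(R2) = 0.2841 S between n5,n4
  Y(R3) = 0.02950 S between n0,n1
  I1: injects 0.00344 A into n1 (from n4)
  Y(R4) = 0.3484 S between n0,n1
  Y(R5) = 0.002747 S between n5,n0
  Y(R6) = 0.08333 S between n4,n2
  Y(R7) = 0.0002128 S between n1,n4
  Y(C1) = 0.000 S between n3,n4
  V1: constraint V(n2)−V(n4) = 3.47
  V2: constraint V(n4)−V(n3) = 1.6
Assemble and solve the 7×7 MNA system:
  V(n1)=0.008682  V(n2)=2.731  V(n3)=-2.339  V(n4)=-0.7386  V(n5)=-1.194
  i(V1)=-0.2892  i(V2)=-0.1327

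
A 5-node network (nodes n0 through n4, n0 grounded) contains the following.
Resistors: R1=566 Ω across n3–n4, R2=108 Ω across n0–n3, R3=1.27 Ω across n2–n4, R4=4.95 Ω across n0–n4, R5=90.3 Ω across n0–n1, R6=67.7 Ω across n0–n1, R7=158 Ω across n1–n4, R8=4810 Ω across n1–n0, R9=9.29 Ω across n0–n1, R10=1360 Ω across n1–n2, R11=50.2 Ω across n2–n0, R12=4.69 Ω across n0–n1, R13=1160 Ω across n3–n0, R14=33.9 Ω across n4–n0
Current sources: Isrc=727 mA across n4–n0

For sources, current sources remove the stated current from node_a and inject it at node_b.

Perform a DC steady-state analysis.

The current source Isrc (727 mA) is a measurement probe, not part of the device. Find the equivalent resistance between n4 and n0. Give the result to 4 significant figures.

R_eq = 3.856 Ω

Element admittances at DC:
  Y(R1) = 0.001767 S between n3,n4
  Y(R2) = 0.009259 S between n0,n3
  Y(R3) = 0.7874 S between n2,n4
  Y(R4) = 0.2020 S between n0,n4
  Y(R5) = 0.01107 S between n0,n1
  Y(R6) = 0.01477 S between n0,n1
  Y(R7) = 0.006329 S between n1,n4
  Y(R8) = 0.0002079 S between n1,n0
  Y(R9) = 0.1076 S between n0,n1
  Y(R10) = 0.0007353 S between n1,n2
  Y(R11) = 0.01992 S between n2,n0
  Y(R12) = 0.2132 S between n0,n1
  Y(R13) = 0.0008621 S between n3,n0
  Y(R14) = 0.02950 S between n4,n0
  Isrc: injects 0.727 A into n0 (from n4)
Assemble and solve the 4×4 MNA system:
  V(n1)=-0.05580  V(n2)=-2.732  V(n3)=-0.4166  V(n4)=-2.803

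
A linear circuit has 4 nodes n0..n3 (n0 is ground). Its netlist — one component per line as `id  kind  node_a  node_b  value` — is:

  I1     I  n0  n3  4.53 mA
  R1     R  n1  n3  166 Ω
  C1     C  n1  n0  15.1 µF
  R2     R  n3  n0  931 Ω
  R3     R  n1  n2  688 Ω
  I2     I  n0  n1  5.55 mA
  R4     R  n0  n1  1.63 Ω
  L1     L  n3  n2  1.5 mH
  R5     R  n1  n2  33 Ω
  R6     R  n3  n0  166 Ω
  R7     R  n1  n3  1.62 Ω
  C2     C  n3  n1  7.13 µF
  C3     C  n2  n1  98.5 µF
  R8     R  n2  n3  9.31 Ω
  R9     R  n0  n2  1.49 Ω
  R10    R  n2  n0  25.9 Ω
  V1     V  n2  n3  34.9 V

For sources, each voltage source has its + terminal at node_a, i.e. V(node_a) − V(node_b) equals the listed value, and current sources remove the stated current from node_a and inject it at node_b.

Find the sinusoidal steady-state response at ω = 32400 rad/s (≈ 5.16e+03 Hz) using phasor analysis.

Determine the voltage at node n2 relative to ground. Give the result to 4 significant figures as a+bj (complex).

3.032-2.072j V

Element admittances at ω=32400 rad/s:
  I1: injects 0.00453 A into n3 (from n0)
  Y(R1) = 0.006024+0.000j S between n1,n3
  Y(C1) = 0.000+0.4892j S between n1,n0
  Y(R2) = 0.001074+0.000j S between n3,n0
  Y(R3) = 0.001453+0.000j S between n1,n2
  I2: injects 0.00555 A into n1 (from n0)
  Y(R4) = 0.6135+0.000j S between n0,n1
  Y(L1) = 0.000-0.02058j S between n3,n2
  Y(R5) = 0.03030+0.000j S between n1,n2
  Y(R6) = 0.006024+0.000j S between n3,n0
  Y(R7) = 0.6173+0.000j S between n1,n3
  Y(C2) = 0.000+0.2310j S between n3,n1
  Y(C3) = 0.000+3.191j S between n2,n1
  Y(R8) = 0.1074+0.000j S between n2,n3
  Y(R9) = 0.6711+0.000j S between n0,n2
  Y(R10) = 0.03861+0.000j S between n2,n0
  V1: constraint V(n2)−V(n3) = 34.9
Assemble and solve the 4×4 MNA system:
  V(n1)=-0.7287+3.003j  V(n2)=3.032-2.072j  V(n3)=-31.87-2.072j
  i(V1)=-22.22-9.653j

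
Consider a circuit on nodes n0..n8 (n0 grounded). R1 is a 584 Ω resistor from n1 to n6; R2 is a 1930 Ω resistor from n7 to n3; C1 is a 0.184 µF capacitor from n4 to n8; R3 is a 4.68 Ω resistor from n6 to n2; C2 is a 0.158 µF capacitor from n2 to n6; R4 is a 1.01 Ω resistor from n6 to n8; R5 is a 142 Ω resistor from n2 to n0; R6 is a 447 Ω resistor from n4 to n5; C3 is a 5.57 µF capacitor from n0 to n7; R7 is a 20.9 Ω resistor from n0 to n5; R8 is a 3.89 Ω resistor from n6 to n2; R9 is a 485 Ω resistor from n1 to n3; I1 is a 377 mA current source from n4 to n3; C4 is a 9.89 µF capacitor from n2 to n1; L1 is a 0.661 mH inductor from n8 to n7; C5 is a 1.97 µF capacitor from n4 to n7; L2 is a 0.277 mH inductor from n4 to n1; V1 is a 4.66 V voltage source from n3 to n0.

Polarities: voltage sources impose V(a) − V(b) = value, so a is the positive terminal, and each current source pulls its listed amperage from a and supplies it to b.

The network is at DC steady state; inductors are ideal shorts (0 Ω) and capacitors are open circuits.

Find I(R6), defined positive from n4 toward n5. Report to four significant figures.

Element admittances at DC:
  Y(R1) = 0.001712 S between n1,n6
  Y(R2) = 0.0005181 S between n7,n3
  Y(C1) = 0.000 S between n4,n8
  Y(R3) = 0.2137 S between n6,n2
  Y(C2) = 0.000 S between n2,n6
  Y(R4) = 0.9901 S between n6,n8
  Y(R5) = 0.007042 S between n2,n0
  Y(R6) = 0.002237 S between n4,n5
  Y(C3) = 0.000 S between n0,n7
  Y(R7) = 0.04785 S between n0,n5
  Y(R8) = 0.2571 S between n6,n2
  Y(R9) = 0.002062 S between n1,n3
  I1: injects 0.377 A into n3 (from n4)
  Y(C4) = 0.000 S between n2,n1
  L1: short n8↔n7 (DC inductor)
  Y(C5) = 0.000 S between n4,n7
  L2: short n4↔n1 (DC inductor)
  V1: constraint V(n3)−V(n0) = 4.66
Assemble and solve the 11×11 MNA system:
  V(n1)=-65.62  V(n2)=-11.82  V(n3)=4.660  V(n4)=-65.62  V(n5)=-2.931  V(n6)=-11.99  V(n7)=-11.98  V(n8)=-11.98
  i(L1)=-0.008624  i(L2)=-0.2367  i(V1)=0.2235

-0.1403 A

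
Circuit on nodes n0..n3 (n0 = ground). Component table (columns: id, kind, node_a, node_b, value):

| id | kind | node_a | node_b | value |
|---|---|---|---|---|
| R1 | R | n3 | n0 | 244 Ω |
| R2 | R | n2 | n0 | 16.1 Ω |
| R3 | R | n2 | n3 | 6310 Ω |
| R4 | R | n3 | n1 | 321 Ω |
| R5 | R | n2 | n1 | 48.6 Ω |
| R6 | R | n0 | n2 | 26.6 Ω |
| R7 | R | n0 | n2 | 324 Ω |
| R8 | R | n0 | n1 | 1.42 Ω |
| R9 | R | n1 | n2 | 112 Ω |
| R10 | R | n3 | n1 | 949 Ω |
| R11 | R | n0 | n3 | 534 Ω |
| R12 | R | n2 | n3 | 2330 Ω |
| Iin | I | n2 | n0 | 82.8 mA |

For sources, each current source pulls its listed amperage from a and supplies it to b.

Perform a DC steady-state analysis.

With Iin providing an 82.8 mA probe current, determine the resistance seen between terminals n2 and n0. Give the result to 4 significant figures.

MNA unknowns: 3 node voltages V₁..V_3
R1: Y=0.004098 on G[3,0]
R2: Y=0.06211 on G[2,0]
R3: Y=0.0001585 on G[2,3]
R4: Y=0.003115 on G[3,1]
R5: Y=0.02058 on G[2,1]
R6: Y=0.03759 on G[0,2]
R7: Y=0.003086 on G[0,2]
R8: Y=0.7042 on G[0,1]
R9: Y=0.008929 on G[1,2]
R10: Y=0.001054 on G[3,1]
R11: Y=0.001873 on G[0,3]
R12: Y=0.0004292 on G[2,3]
Iin: z[2]−=0.0828, z[0]+=0.0828
solve → V1=-0.02540, V2=-0.6289, V3=-0.04432

R_eq = 7.596 Ω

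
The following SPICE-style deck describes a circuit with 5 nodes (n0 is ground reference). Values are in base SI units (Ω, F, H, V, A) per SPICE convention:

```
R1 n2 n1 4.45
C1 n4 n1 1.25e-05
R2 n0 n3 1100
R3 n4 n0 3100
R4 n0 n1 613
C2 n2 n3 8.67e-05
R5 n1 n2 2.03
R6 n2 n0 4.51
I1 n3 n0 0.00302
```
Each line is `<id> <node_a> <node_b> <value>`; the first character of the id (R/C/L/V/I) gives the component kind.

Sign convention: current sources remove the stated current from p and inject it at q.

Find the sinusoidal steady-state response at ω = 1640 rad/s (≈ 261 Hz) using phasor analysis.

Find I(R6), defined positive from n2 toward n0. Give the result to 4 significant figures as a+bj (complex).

Apply KCL at each of the 4 non-ground nodes and solve the resulting linear system.
Node n1: branches {R1, C1, R4, R5} → V_1 = -0.01341-8.499e-05j
Node n2: branches {R1, C2, R5, R6} → V_2 = -0.01345-8.532e-05j
Node n3: branches {R2, C2, I1} → V_3 = -0.01358+0.02107j
Node n4: branches {C1, R3} → V_4 = -0.01341-0.0002959j

-0.002981-1.892e-05j A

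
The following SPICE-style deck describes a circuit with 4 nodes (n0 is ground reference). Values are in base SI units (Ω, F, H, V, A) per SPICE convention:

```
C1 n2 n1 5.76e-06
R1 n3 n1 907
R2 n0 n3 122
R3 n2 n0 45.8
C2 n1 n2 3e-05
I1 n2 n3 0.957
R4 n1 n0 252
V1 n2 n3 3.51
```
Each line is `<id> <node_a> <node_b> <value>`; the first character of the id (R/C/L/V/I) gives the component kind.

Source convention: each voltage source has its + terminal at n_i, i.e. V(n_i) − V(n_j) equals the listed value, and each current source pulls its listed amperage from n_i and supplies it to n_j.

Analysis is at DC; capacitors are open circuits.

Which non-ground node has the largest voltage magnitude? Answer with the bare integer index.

3

MNA unknowns: 3 node voltages V₁..V_3 plus 1 source current (V1)
C1: Y=0.000 on G[2,1]
R1: Y=0.001103 on G[3,1]
R2: Y=0.008197 on G[0,3]
R3: Y=0.02183 on G[2,0]
C2: Y=0.000 on G[1,2]
I1: z[2]−=0.957, z[3]+=0.957
R4: Y=0.003968 on G[1,0]
V1: row V2−V3=3.51, i_V1 at 2,3
solve → V1=-0.5394, V2=1.029, V3=-2.481
aux → i_V1=-0.9795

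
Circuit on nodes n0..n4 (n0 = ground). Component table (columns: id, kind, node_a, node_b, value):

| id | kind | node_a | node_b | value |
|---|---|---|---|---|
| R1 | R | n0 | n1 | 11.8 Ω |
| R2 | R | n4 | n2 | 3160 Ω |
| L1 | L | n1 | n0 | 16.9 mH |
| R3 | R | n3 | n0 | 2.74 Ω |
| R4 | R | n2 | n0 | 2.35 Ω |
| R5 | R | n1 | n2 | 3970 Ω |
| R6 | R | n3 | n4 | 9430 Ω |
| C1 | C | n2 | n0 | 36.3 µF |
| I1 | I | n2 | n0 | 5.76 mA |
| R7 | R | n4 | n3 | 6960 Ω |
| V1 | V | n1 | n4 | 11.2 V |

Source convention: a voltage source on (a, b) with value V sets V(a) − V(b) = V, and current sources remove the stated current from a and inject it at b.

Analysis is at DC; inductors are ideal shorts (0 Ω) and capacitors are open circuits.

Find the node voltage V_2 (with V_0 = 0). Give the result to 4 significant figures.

Apply KCL at each of the 4 non-ground nodes and solve the resulting linear system.
Node n1: branches {R1, L1, R5, V1} → V_1 = 0.000
Node n2: branches {R2, R4, R5, C1, I1} → V_2 = -0.02184
Node n3: branches {R3, R6, R7} → V_3 = -0.007658
Node n4: branches {R2, R6, R7, V1} → V_4 = -11.20
Source currents: i(L1)=0.006327, i(V1)=-0.006332

-0.02184 V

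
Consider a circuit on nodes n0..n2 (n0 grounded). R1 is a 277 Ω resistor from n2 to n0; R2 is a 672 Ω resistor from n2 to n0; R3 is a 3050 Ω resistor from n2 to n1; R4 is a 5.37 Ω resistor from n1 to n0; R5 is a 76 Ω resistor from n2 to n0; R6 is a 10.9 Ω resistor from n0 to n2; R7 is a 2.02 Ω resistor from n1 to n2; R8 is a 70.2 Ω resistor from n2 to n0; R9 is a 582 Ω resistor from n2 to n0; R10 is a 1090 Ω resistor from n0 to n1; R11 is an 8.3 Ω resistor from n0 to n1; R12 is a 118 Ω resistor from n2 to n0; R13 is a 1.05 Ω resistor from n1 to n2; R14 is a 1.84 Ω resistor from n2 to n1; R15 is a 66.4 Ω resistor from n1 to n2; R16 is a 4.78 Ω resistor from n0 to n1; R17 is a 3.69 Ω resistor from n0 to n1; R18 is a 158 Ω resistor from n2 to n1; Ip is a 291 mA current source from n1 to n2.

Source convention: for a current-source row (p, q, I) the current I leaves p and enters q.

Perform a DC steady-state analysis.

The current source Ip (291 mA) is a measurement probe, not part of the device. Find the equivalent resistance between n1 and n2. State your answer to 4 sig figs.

R_eq = 0.4700 Ω

Apply KCL at each of the 2 non-ground nodes and solve the resulting linear system.
Node n1: branches {R3, R4, R7, R10, R11, R13, R14, R15, R16, R17, R18, Ip} → V_1 = -0.01994
Node n2: branches {R1, R2, R3, R5, R6, R7, R8, R9, R12, R13, R14, R15, R18, Ip} → V_2 = 0.1168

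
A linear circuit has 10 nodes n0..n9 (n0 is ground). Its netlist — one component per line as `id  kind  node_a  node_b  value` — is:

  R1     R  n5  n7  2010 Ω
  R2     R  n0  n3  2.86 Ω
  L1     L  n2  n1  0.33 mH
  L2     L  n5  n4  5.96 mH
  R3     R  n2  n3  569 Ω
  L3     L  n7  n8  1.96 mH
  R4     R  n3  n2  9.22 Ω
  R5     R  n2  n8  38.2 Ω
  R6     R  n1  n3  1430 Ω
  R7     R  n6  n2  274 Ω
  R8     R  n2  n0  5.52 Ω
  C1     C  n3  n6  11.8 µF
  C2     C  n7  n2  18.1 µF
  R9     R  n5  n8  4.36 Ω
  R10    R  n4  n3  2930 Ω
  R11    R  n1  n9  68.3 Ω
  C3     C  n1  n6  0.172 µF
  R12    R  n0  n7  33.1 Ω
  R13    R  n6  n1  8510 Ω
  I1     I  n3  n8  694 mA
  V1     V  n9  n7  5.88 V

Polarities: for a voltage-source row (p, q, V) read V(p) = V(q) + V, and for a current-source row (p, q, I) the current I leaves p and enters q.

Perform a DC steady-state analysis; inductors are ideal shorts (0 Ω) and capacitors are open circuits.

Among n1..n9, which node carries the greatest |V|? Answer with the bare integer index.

9

Element admittances at DC:
  Y(R1) = 0.0004975 S between n5,n7
  Y(R2) = 0.3497 S between n0,n3
  L1: short n2↔n1 (DC inductor)
  L2: short n5↔n4 (DC inductor)
  Y(R3) = 0.001757 S between n2,n3
  L3: short n7↔n8 (DC inductor)
  Y(R4) = 0.1085 S between n3,n2
  Y(R5) = 0.02618 S between n2,n8
  Y(R6) = 0.0006993 S between n1,n3
  Y(R7) = 0.003650 S between n6,n2
  Y(R8) = 0.1812 S between n2,n0
  Y(C1) = 0.000 S between n3,n6
  Y(C2) = 0.000 S between n7,n2
  Y(R9) = 0.2294 S between n5,n8
  Y(R10) = 0.0003413 S between n4,n3
  Y(R11) = 0.01464 S between n1,n9
  Y(C3) = 0.000 S between n1,n6
  Y(R12) = 0.03021 S between n0,n7
  Y(R13) = 0.0001175 S between n6,n1
  I1: injects 0.694 A into n8 (from n3)
  V1: constraint V(n9)−V(n7) = 5.88
Assemble and solve the 13×13 MNA system:
  V(n1)=0.9448  V(n2)=0.9448  V(n3)=-1.272  V(n4)=9.037  V(n5)=9.037  V(n6)=0.9448  V(n7)=9.052  V(n8)=9.052  V(n9)=14.93
  i(L1)=-0.2032  i(L2)=0.003518  i(L3)=-0.4783  i(V1)=-0.2048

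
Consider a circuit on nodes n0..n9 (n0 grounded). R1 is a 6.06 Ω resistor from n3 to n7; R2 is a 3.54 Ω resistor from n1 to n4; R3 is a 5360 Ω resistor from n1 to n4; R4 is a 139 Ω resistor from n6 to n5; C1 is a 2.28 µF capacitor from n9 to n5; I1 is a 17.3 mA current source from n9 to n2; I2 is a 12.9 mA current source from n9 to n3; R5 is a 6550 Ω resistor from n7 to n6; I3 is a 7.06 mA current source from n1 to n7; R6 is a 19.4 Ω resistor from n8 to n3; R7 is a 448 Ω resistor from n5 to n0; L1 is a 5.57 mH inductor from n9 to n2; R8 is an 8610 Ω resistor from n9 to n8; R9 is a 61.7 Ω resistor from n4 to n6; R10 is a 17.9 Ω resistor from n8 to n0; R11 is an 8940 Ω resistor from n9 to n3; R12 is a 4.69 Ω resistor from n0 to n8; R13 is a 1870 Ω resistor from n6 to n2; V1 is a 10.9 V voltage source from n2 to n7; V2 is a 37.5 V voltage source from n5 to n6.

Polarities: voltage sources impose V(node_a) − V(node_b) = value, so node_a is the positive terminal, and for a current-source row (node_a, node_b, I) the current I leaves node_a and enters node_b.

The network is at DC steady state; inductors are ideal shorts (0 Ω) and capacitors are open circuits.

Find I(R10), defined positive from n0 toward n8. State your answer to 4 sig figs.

0.003825 A

Apply KCL at each of the 9 non-ground nodes and solve the resulting linear system.
Node n1: branches {R2, R3, I3} → V_1 = -29.71
Node n2: branches {I1, L1, R13, V1} → V_2 = 10.25
Node n3: branches {R1, I2, R6, R11} → V_3 = -0.4491
Node n4: branches {R2, R3, R9} → V_4 = -29.68
Node n5: branches {R4, C1, R7, V2} → V_5 = 8.254
Node n6: branches {R4, R5, R9, R13, V2} → V_6 = -29.25
Node n7: branches {R1, R5, I3, V1} → V_7 = -0.6535
Node n8: branches {R6, R8, R10, R12} → V_8 = -0.06847
Node n9: branches {C1, I1, I2, L1, R8, R11} → V_9 = 10.25
Source currents: i(L1)=-0.03259, i(V1)=-0.03641, i(V2)=-0.2882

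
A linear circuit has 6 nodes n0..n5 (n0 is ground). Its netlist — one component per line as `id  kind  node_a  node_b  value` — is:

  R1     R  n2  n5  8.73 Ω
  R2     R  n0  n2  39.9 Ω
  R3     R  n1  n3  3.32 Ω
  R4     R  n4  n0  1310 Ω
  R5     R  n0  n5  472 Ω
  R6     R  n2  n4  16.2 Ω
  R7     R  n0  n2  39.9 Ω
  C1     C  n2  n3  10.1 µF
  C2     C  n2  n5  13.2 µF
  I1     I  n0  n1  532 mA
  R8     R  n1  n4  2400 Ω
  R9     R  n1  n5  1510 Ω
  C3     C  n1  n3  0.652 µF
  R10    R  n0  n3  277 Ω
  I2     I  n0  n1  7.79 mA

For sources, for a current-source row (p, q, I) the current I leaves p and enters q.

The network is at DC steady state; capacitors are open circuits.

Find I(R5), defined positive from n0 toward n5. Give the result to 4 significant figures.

-0.006122 A

Apply KCL at each of the 5 non-ground nodes and solve the resulting linear system.
Node n1: branches {R3, I1, R8, R9, C3, I2} → V_1 = 116.9
Node n2: branches {R1, R2, R6, R7, C1, C2} → V_2 = 2.284
Node n3: branches {R3, C1, C3, R10} → V_3 = 115.5
Node n4: branches {R4, R6, R8} → V_4 = 3.015
Node n5: branches {R1, R5, C2, R9} → V_5 = 2.890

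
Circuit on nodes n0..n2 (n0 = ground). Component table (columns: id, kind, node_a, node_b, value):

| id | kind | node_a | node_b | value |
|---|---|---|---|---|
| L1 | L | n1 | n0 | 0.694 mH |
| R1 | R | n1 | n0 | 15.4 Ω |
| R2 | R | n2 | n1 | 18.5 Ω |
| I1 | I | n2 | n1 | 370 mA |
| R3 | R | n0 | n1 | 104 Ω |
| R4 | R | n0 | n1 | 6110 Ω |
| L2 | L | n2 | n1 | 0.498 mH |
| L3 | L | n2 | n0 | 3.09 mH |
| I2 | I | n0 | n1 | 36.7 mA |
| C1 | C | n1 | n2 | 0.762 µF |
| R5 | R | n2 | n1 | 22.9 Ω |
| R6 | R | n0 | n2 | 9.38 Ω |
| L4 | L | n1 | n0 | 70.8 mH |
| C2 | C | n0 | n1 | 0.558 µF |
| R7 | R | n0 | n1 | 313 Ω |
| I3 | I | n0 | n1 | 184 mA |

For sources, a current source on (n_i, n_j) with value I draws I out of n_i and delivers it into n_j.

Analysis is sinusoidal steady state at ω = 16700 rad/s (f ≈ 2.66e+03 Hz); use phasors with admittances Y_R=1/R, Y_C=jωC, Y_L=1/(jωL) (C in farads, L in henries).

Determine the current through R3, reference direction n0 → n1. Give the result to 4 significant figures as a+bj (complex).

Element admittances at ω=16700 rad/s:
  Y(L1) = 0.000-0.08628j S between n1,n0
  Y(R1) = 0.06494+0.000j S between n1,n0
  Y(R2) = 0.05405+0.000j S between n2,n1
  I1: injects 0.37 A into n1 (from n2)
  Y(R3) = 0.009615+0.000j S between n0,n1
  Y(R4) = 0.0001637+0.000j S between n0,n1
  Y(L2) = 0.000-0.1202j S between n2,n1
  Y(L3) = 0.000-0.01938j S between n2,n0
  I2: injects 0.0367 A into n1 (from n0)
  Y(C1) = 0.000+0.01273j S between n1,n2
  Y(R5) = 0.04367+0.000j S between n2,n1
  Y(R6) = 0.1066+0.000j S between n0,n2
  Y(L4) = 0.000-0.0008458j S between n1,n0
  Y(C2) = 0.000+0.009319j S between n0,n1
  Y(R7) = 0.003195+0.000j S between n0,n1
  I3: injects 0.184 A into n1 (from n0)
Assemble and solve the 2×2 MNA system:
  V(n1)=1.491+1.612j  V(n2)=-0.1740-0.1215j

-0.01434-0.01550j A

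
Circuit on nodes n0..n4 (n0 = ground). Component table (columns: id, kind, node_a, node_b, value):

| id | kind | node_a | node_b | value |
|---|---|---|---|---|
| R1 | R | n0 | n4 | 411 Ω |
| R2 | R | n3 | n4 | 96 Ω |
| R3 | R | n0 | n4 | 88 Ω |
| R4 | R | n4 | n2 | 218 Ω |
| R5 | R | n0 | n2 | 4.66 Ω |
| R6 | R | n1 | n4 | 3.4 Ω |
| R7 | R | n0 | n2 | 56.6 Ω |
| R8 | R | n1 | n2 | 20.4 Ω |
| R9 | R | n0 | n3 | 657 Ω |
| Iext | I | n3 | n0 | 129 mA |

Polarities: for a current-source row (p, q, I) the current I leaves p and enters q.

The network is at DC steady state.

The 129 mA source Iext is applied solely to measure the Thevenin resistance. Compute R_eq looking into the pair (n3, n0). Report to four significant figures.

MNA unknowns: 4 node voltages V₁..V_4
R1: Y=0.002433 on G[0,4]
R2: Y=0.01042 on G[3,4]
R3: Y=0.01136 on G[0,4]
R4: Y=0.004587 on G[4,2]
R5: Y=0.2146 on G[0,2]
R6: Y=0.2941 on G[1,4]
R7: Y=0.01767 on G[0,2]
R8: Y=0.04902 on G[1,2]
R9: Y=0.001522 on G[0,3]
Iext: z[3]−=0.129, z[0]+=0.129
solve → V1=-1.838, V2=-0.3487, V3=-12.63, V4=-2.087

R_eq = 97.87 Ω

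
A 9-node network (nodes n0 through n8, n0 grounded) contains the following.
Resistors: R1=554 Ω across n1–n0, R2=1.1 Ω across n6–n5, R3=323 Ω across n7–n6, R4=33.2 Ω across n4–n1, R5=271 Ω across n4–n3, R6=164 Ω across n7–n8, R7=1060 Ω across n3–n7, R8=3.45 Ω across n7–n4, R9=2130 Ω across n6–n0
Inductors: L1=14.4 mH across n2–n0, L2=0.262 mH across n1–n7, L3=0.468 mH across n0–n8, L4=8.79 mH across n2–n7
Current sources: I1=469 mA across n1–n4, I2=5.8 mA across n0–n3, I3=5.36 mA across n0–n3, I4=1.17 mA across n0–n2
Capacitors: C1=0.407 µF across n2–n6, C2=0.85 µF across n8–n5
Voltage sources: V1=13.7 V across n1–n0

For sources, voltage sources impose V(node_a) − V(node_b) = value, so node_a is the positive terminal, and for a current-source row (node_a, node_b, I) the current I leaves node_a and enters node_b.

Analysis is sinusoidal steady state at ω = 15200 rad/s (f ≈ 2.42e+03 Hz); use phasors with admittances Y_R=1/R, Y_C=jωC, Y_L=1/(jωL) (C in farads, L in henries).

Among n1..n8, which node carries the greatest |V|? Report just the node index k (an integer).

3

MNA unknowns: 8 node voltages V₁..V_8 plus 1 source current (V1)
R1: Y=0.001805+0.000j on G[1,0]
L1: Y=0.000-0.004569j on G[2,0]
R2: Y=0.9091+0.000j on G[6,5]
R3: Y=0.003096+0.000j on G[7,6]
I1: z[1]−=0.469, z[4]+=0.469
R4: Y=0.03012+0.000j on G[4,1]
I2: z[0]−=0.0058, z[3]+=0.0058
L2: Y=0.000-0.2511j on G[1,7]
C1: Y=0.000+0.006186j on G[2,6]
R5: Y=0.003690+0.000j on G[4,3]
R6: Y=0.006098+0.000j on G[7,8]
R7: Y=0.0009434+0.000j on G[3,7]
R8: Y=0.2899+0.000j on G[7,4]
L3: Y=0.000-0.1406j on G[0,8]
C2: Y=0.000+0.01292j on G[8,5]
L4: Y=0.000-0.007485j on G[2,7]
I3: z[0]−=0.00536, z[3]+=0.00536
R9: Y=0.0004695+0.000j on G[6,0]
I4: z[0]−=0.00117, z[2]+=0.00117
V1: row V1−V0=13.7, i_V1 at 1,0
solve → V1=13.70+0.000j, V2=13.21+2.089j, V3=17.44+1.180j, V4=15.33+1.155j, V5=4.218-0.3159j, V6=4.233-0.2495j, V7=13.85+1.275j, V8=-0.4537+0.7153j
aux → i_V1=-0.1245-0.003315j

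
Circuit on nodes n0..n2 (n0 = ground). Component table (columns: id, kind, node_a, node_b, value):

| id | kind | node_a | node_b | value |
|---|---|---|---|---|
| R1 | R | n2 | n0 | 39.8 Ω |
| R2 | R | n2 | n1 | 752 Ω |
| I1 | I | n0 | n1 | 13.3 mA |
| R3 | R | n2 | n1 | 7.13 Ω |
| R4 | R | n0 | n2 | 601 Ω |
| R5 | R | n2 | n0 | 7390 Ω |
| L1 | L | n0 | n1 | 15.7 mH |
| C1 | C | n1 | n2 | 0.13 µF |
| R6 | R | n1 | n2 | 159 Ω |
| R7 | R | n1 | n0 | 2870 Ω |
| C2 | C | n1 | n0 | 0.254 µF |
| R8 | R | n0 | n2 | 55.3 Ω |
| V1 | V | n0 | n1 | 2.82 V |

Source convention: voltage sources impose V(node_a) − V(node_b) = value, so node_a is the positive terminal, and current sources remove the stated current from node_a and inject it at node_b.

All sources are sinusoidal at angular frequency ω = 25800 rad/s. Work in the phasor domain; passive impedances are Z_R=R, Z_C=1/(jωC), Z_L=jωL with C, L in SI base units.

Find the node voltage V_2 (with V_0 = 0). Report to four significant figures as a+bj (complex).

Element admittances at ω=25800 rad/s:
  Y(R1) = 0.02513+0.000j S between n2,n0
  Y(R2) = 0.001330+0.000j S between n2,n1
  I1: injects 0.0133 A into n1 (from n0)
  Y(R3) = 0.1403+0.000j S between n2,n1
  Y(R4) = 0.001664+0.000j S between n0,n2
  Y(R5) = 0.0001353+0.000j S between n2,n0
  Y(L1) = 0.000-0.002469j S between n0,n1
  Y(C1) = 0.000+0.003354j S between n1,n2
  Y(R6) = 0.006289+0.000j S between n1,n2
  Y(R7) = 0.0003484+0.000j S between n1,n0
  Y(C2) = 0.000+0.006553j S between n1,n0
  Y(R8) = 0.01808+0.000j S between n0,n2
  V1: constraint V(n0)−V(n1) = 2.82
Assemble and solve the 3×3 MNA system:
  V(n1)=-2.820+0.000j  V(n2)=-2.162-0.01144j
  i(V1)=-0.1116-0.01203j

-2.162-0.01144j V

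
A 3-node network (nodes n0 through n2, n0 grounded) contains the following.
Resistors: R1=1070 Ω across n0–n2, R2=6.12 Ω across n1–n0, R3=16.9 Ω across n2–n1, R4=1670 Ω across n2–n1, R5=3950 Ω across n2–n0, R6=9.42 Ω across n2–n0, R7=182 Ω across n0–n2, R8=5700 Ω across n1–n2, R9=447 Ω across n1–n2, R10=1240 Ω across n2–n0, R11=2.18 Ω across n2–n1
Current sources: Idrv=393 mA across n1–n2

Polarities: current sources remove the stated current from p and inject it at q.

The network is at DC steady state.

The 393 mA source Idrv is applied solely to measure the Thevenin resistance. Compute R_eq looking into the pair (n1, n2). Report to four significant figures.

R_eq = 1.701 Ω

MNA unknowns: 2 node voltages V₁..V_2
R1: Y=0.0009346 on G[0,2]
R2: Y=0.1634 on G[1,0]
R3: Y=0.05917 on G[2,1]
R4: Y=0.0005988 on G[2,1]
R5: Y=0.0002532 on G[2,0]
R6: Y=0.1062 on G[2,0]
R7: Y=0.005495 on G[0,2]
R8: Y=0.0001754 on G[1,2]
R9: Y=0.002237 on G[1,2]
R10: Y=0.0008065 on G[2,0]
R11: Y=0.4587 on G[2,1]
Idrv: z[1]−=0.393, z[2]+=0.393
solve → V1=-0.2742, V2=0.3942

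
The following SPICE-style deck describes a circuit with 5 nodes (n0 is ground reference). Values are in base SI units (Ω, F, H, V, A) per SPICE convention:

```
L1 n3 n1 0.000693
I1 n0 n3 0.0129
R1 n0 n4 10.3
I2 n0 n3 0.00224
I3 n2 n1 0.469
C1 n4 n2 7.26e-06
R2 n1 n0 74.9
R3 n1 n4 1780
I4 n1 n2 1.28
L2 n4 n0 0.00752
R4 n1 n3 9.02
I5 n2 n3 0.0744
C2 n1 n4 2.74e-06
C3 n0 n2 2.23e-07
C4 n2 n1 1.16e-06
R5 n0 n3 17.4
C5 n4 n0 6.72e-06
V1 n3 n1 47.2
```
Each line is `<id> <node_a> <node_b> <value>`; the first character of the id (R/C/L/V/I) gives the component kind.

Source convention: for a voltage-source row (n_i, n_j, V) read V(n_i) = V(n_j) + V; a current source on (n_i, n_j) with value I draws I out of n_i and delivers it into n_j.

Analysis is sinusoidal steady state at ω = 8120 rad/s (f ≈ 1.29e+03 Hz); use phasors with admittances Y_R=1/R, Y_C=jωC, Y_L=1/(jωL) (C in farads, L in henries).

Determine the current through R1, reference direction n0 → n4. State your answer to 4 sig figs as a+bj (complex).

0.4095+0.8158j A

MNA unknowns: 4 node voltages V₁..V_4 plus 1 source current (V1)
L1: Y=0.000-0.1777j on G[3,1]
I1: z[0]−=0.0129, z[3]+=0.0129
R1: Y=0.09709+0.000j on G[0,4]
I2: z[0]−=0.00224, z[3]+=0.00224
I3: z[2]−=0.469, z[1]+=0.469
C1: Y=0.000+0.05895j on G[4,2]
R2: Y=0.01335+0.000j on G[1,0]
R3: Y=0.0005618+0.000j on G[1,4]
I4: z[1]−=1.28, z[2]+=1.28
L2: Y=0.000-0.01638j on G[4,0]
R4: Y=0.1109+0.000j on G[1,3]
I5: z[2]−=0.0744, z[3]+=0.0744
C2: Y=0.000+0.02225j on G[1,4]
C3: Y=0.000+0.001811j on G[0,2]
C4: Y=0.000+0.009419j on G[2,1]
R5: Y=0.05747+0.000j on G[0,3]
C5: Y=0.000+0.05457j on G[4,0]
V1: row V3−V1=47.2, i_V1 at 3,1
solve → V1=-37.24+14.01j, V2=-8.541-15.67j, V3=9.962+14.01j, V4=-4.218-8.403j
aux → i_V1=-5.716+7.583j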